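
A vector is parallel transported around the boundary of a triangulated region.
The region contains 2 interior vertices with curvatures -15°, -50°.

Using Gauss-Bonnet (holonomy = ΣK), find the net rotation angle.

Holonomy = total enclosed curvature = (-15°) + (-50°) = -65°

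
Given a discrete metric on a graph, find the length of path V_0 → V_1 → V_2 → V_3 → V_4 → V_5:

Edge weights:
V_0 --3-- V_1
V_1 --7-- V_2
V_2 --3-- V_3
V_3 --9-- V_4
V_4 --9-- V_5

Arc length = 3 + 7 + 3 + 9 + 9 = 31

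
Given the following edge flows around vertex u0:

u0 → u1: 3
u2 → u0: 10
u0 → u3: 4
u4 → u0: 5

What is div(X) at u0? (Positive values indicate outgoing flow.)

Divergence = sum of outgoing flows = 3 + (-10) + 4 + (-5) = -8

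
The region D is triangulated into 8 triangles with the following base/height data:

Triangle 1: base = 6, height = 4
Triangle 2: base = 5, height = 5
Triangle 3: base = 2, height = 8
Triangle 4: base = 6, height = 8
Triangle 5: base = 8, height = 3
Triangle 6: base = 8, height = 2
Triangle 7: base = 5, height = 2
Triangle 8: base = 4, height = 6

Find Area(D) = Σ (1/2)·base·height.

(1/2)×6×4 + (1/2)×5×5 + (1/2)×2×8 + (1/2)×6×8 + (1/2)×8×3 + (1/2)×8×2 + (1/2)×5×2 + (1/2)×4×6 = 93.5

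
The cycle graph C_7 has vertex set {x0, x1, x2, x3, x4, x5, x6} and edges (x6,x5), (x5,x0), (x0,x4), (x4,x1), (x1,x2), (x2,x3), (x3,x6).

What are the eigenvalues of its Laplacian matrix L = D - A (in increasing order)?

The cycle graph C_n has Laplacian eigenvalues λ_k = 2 − 2cos(2πk/n), k = 0, 1, …, n−1. Here n = 7:
k=0: 2 − 2cos(0) = 0.0; k=1: 2 − 2cos(2π/7) = 0.753; k=2: 2 − 2cos(4π/7) = 2.445; k=3: 2 − 2cos(6π/7) = 3.8019; k=4: 2 − 2cos(8π/7) = 3.8019; k=5: 2 − 2cos(10π/7) = 2.445; k=6: 2 − 2cos(12π/7) = 0.753.
Laplacian eigenvalues (increasing order): [0.0, 0.753, 0.753, 2.445, 2.445, 3.8019, 3.8019]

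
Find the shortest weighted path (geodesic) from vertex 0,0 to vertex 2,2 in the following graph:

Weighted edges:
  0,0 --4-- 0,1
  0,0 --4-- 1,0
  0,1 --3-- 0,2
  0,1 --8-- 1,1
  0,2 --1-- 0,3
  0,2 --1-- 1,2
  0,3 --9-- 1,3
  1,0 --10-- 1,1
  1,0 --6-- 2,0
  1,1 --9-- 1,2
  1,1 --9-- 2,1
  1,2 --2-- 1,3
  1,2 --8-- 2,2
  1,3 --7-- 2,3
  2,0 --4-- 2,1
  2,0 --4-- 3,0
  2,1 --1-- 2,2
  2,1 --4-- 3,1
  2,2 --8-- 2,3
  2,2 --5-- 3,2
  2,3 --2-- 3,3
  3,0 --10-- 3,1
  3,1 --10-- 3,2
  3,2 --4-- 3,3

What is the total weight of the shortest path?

Shortest path: 0,0 → 1,0 → 2,0 → 2,1 → 2,2, total weight = 15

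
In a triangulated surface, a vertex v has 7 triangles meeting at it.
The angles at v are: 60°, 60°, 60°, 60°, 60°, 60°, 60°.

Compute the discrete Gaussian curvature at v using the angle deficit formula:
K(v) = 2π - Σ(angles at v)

Sum of angles = 420°. K = 360° - 420° = -60°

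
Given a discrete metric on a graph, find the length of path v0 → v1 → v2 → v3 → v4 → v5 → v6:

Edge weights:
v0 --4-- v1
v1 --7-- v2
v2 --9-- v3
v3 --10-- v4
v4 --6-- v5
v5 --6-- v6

Arc length = 4 + 7 + 9 + 10 + 6 + 6 = 42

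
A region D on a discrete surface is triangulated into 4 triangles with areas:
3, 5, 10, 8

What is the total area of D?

3 + 5 + 10 + 8 = 26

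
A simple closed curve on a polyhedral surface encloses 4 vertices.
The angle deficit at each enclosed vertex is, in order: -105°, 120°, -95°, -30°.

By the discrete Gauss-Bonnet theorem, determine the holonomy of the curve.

Holonomy = total enclosed curvature = (-105°) + 120° + (-95°) + (-30°) = -110°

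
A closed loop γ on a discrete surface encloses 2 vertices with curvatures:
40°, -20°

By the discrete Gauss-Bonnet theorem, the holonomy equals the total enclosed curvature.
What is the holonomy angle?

Holonomy = total enclosed curvature = 40° + (-20°) = 20°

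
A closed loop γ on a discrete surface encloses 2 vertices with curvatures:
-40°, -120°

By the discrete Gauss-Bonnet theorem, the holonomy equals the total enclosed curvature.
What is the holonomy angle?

Holonomy = total enclosed curvature = (-40°) + (-120°) = -160°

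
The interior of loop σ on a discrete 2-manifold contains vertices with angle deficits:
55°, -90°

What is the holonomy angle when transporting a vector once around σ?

Holonomy = total enclosed curvature = 55° + (-90°) = -35°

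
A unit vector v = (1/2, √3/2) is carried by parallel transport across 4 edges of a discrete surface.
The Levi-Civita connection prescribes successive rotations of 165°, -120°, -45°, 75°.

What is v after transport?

Total rotation: 165° + (-120°) + (-45°) + 75° = 75°. Final vector: (-0.7071, 0.7071)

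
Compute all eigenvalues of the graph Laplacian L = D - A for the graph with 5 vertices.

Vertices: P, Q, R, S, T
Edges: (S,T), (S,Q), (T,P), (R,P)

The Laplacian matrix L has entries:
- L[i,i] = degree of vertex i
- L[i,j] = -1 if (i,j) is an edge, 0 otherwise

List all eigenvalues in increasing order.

Degrees: deg(P) = 2, deg(Q) = 1, deg(R) = 1, deg(S) = 2, deg(T) = 2.
L = D − A with rows/columns ordered (P, Q, R, S, T):
  [ 2,  0, -1,  0, -1]
  [ 0,  1,  0, -1,  0]
  [-1,  0,  1,  0,  0]
  [ 0, -1,  0,  2, -1]
  [-1,  0,  0, -1,  2]
Characteristic polynomial: det(λI − L) = λ(λ² − 3λ + 1)(λ² − 5λ + 5).
Roots: λ = 0; (λ² − 3λ + 1) = 0 ⇒ λ = (3 ± √5)/2 ≈ 0.382, 2.618; (λ² − 5λ + 5) = 0 ⇒ λ = (5 ± √5)/2 ≈ 1.382, 3.618.
(Check: the roots sum (with multiplicity) to 8, matching trace L = Σdeg = 2·4 = 8.)
Laplacian eigenvalues (increasing order): [0.0, 0.382, 1.382, 2.618, 3.618]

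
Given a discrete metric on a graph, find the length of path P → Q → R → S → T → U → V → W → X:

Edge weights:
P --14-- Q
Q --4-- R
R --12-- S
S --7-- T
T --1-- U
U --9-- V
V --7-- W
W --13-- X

Arc length = 14 + 4 + 12 + 7 + 1 + 9 + 7 + 13 = 67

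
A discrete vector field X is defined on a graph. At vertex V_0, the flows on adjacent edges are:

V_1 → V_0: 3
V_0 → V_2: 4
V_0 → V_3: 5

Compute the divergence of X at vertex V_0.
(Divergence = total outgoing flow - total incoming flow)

Divergence = sum of outgoing flows = (-3) + 4 + 5 = 6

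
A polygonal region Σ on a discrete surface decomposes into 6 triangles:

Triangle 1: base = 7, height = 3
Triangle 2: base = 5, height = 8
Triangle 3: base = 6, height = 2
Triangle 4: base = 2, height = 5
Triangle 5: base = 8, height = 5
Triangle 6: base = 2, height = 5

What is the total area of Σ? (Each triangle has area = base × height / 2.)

(1/2)×7×3 + (1/2)×5×8 + (1/2)×6×2 + (1/2)×2×5 + (1/2)×8×5 + (1/2)×2×5 = 66.5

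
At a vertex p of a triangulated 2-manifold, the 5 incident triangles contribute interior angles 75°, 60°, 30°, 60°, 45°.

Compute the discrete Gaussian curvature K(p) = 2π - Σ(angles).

Sum of angles = 270°. K = 360° - 270° = 90°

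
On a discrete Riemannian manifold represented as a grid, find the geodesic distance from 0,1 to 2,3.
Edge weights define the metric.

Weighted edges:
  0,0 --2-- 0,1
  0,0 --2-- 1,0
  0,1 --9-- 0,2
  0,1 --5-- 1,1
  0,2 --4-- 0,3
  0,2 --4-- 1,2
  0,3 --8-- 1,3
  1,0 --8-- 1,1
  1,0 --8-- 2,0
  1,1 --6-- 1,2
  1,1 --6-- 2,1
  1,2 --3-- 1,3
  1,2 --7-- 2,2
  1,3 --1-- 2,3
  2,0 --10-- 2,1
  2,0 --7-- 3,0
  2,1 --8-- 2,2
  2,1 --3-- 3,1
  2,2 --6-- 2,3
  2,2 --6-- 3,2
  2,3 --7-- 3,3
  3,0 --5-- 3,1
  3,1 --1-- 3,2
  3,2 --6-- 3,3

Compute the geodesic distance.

Shortest path: 0,1 → 1,1 → 1,2 → 1,3 → 2,3, total weight = 15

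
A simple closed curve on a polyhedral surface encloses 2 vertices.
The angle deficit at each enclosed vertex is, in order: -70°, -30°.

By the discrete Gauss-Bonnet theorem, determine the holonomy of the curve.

Holonomy = total enclosed curvature = (-70°) + (-30°) = -100°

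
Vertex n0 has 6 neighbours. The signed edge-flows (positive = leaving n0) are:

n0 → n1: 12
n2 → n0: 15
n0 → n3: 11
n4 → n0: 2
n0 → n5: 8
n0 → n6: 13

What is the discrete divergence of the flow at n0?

Divergence = sum of outgoing flows = 12 + (-15) + 11 + (-2) + 8 + 13 = 27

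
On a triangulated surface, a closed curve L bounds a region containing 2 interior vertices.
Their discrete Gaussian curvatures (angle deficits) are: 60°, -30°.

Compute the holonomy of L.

Holonomy = total enclosed curvature = 60° + (-30°) = 30°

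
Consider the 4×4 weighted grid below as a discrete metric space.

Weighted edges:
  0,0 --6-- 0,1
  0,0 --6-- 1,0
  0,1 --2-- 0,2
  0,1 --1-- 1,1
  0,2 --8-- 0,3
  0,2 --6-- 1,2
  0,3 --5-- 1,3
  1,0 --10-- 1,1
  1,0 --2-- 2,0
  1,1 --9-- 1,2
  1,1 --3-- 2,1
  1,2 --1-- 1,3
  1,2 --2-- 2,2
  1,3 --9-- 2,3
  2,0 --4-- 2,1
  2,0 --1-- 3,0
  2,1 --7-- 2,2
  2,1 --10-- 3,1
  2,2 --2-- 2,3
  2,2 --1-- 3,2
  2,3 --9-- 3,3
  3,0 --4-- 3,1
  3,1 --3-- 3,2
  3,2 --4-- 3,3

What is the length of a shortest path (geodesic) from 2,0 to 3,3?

Shortest path: 2,0 → 3,0 → 3,1 → 3,2 → 3,3, total weight = 12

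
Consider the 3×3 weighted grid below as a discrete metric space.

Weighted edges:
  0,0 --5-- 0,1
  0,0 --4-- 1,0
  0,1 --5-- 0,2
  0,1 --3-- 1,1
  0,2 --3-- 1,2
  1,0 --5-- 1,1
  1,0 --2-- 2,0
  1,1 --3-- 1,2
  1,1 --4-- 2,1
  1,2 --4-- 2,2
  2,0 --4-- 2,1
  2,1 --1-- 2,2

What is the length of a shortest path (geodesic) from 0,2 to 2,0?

Shortest path: 0,2 → 1,2 → 2,2 → 2,1 → 2,0, total weight = 12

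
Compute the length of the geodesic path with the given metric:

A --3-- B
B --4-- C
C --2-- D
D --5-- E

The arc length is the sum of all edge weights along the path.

Arc length = 3 + 4 + 2 + 5 = 14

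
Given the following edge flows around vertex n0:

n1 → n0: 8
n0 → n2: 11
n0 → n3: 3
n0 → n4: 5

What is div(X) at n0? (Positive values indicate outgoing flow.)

Divergence = sum of outgoing flows = (-8) + 11 + 3 + 5 = 11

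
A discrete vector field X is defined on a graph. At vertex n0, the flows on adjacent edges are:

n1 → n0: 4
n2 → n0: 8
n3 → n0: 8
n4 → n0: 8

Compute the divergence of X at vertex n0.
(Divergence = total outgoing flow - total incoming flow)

Divergence = sum of outgoing flows = (-4) + (-8) + (-8) + (-8) = -28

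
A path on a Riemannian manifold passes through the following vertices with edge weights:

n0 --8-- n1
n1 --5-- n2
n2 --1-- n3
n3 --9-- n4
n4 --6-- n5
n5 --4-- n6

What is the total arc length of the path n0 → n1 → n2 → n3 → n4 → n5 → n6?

Arc length = 8 + 5 + 1 + 9 + 6 + 4 = 33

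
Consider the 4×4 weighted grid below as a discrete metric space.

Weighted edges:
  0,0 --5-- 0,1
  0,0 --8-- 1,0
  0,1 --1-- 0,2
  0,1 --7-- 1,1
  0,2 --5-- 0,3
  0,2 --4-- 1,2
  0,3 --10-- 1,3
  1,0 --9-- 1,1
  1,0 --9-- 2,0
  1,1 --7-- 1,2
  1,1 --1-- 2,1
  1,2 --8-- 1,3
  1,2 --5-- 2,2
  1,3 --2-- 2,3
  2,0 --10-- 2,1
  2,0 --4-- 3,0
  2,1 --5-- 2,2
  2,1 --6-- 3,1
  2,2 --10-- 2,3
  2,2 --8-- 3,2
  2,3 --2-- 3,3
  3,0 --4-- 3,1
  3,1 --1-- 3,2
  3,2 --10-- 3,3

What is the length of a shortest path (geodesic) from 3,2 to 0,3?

Shortest path: 3,2 → 3,1 → 2,1 → 1,1 → 0,1 → 0,2 → 0,3, total weight = 21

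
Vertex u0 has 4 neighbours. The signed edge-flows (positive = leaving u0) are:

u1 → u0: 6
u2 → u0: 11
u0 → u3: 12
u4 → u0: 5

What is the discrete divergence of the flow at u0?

Divergence = sum of outgoing flows = (-6) + (-11) + 12 + (-5) = -10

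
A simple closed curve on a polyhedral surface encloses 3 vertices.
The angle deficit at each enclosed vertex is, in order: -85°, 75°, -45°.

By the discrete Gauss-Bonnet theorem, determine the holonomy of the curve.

Holonomy = total enclosed curvature = (-85°) + 75° + (-45°) = -55°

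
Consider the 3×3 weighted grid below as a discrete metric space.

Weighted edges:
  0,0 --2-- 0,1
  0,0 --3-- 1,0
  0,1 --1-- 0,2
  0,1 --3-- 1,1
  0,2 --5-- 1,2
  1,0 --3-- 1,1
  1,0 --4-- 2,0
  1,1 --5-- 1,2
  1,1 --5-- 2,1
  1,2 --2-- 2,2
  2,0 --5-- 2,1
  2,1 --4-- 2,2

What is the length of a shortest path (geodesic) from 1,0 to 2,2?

Shortest path: 1,0 → 1,1 → 1,2 → 2,2, total weight = 10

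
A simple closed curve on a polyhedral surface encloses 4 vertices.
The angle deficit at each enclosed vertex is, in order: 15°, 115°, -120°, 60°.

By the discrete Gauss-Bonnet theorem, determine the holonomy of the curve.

Holonomy = total enclosed curvature = 15° + 115° + (-120°) + 60° = 70°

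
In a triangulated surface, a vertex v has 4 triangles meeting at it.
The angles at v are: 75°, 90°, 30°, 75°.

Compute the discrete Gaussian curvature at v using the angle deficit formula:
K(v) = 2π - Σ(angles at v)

Sum of angles = 270°. K = 360° - 270° = 90°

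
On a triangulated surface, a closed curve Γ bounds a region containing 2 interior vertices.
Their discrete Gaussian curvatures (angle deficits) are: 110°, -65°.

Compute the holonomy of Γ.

Holonomy = total enclosed curvature = 110° + (-65°) = 45°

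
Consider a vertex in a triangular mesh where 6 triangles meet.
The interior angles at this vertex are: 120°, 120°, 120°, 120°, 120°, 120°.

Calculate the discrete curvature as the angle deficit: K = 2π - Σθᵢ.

Sum of angles = 720°. K = 360° - 720° = -360° = -2π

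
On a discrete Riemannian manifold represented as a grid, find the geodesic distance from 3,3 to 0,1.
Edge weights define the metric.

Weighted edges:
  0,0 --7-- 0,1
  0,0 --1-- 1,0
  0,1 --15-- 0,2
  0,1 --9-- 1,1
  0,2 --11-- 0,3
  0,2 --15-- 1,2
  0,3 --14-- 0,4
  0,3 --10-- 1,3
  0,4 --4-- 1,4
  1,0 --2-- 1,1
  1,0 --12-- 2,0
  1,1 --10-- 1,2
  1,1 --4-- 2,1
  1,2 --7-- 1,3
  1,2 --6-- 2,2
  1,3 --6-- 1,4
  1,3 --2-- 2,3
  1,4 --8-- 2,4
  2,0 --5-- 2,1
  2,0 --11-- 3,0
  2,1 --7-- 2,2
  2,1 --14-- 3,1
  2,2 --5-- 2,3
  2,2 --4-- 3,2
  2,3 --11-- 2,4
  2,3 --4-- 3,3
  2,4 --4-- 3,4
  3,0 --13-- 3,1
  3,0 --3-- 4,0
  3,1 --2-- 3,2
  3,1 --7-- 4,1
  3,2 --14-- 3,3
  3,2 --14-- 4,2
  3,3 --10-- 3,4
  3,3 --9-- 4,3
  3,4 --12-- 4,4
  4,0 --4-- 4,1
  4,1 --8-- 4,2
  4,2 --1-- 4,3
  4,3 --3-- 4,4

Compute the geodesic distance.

Shortest path: 3,3 → 2,3 → 2,2 → 2,1 → 1,1 → 0,1, total weight = 29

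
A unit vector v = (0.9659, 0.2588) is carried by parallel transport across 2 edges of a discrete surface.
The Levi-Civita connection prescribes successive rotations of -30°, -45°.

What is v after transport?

Total rotation: (-30°) + (-45°) = -75°. Final vector: (0.5000, -0.8660)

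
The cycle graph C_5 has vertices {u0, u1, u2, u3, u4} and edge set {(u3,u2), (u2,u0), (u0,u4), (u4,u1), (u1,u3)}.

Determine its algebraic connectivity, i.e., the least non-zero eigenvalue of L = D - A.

The cycle graph C_n has Laplacian eigenvalues λ_k = 2 − 2cos(2πk/n), k = 0, 1, …, n−1. Here n = 5:
k=0: 2 − 2cos(0) = 0.0; k=1: 2 − 2cos(2π/5) = 1.382; k=2: 2 − 2cos(4π/5) = 3.618; k=3: 2 − 2cos(6π/5) = 3.618; k=4: 2 − 2cos(8π/5) = 1.382.
Laplacian eigenvalues: [0.0, 1.382, 1.382, 3.618, 3.618]. Algebraic connectivity (smallest non-zero eigenvalue) = 1.382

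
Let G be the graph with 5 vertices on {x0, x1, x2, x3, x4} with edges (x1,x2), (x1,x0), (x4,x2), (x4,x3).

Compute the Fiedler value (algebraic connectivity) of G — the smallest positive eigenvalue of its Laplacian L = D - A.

Degrees: deg(x0) = 1, deg(x1) = 2, deg(x2) = 2, deg(x3) = 1, deg(x4) = 2.
L = D − A with rows/columns ordered (x0, x1, x2, x3, x4):
  [ 1, -1,  0,  0,  0]
  [-1,  2, -1,  0,  0]
  [ 0, -1,  2,  0, -1]
  [ 0,  0,  0,  1, -1]
  [ 0,  0, -1, -1,  2]
Characteristic polynomial: det(λI − L) = λ(λ² − 3λ + 1)(λ² − 5λ + 5).
Roots: λ = 0; (λ² − 3λ + 1) = 0 ⇒ λ = (3 ± √5)/2 ≈ 0.382, 2.618; (λ² − 5λ + 5) = 0 ⇒ λ = (5 ± √5)/2 ≈ 1.382, 3.618.
(Check: the roots sum (with multiplicity) to 8, matching trace L = Σdeg = 2·4 = 8.)
Laplacian eigenvalues: [0.0, 0.382, 1.382, 2.618, 3.618]. Algebraic connectivity (smallest non-zero eigenvalue) = 0.382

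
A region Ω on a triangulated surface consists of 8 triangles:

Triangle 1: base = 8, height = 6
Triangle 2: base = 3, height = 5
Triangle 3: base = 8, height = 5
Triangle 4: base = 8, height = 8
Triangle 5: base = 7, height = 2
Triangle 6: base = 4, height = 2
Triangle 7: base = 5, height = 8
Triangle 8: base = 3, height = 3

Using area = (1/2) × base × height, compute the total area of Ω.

(1/2)×8×6 + (1/2)×3×5 + (1/2)×8×5 + (1/2)×8×8 + (1/2)×7×2 + (1/2)×4×2 + (1/2)×5×8 + (1/2)×3×3 = 119.0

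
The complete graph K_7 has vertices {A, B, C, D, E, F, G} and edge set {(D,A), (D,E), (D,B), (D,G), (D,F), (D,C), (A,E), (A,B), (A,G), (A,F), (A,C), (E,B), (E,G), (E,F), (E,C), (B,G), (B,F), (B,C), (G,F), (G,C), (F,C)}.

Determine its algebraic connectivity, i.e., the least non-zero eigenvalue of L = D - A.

For the complete graph K_n, L = nI − J (J = all-ones matrix). J has eigenvalues n (once, eigenvector 𝟙) and 0 (multiplicity n−1), so L has eigenvalues 0 (once) and n (multiplicity n−1). Here n = 7: eigenvalue 0 once and 7 with multiplicity 6.
Laplacian eigenvalues: [0.0, 7.0, 7.0, 7.0, 7.0, 7.0, 7.0]. Algebraic connectivity (smallest non-zero eigenvalue) = 7.0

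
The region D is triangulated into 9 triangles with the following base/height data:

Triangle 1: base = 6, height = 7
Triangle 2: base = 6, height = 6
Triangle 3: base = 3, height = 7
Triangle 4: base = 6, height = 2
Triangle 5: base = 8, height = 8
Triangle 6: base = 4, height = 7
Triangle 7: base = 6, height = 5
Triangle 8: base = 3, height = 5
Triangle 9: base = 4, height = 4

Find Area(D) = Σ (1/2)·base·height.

(1/2)×6×7 + (1/2)×6×6 + (1/2)×3×7 + (1/2)×6×2 + (1/2)×8×8 + (1/2)×4×7 + (1/2)×6×5 + (1/2)×3×5 + (1/2)×4×4 = 132.0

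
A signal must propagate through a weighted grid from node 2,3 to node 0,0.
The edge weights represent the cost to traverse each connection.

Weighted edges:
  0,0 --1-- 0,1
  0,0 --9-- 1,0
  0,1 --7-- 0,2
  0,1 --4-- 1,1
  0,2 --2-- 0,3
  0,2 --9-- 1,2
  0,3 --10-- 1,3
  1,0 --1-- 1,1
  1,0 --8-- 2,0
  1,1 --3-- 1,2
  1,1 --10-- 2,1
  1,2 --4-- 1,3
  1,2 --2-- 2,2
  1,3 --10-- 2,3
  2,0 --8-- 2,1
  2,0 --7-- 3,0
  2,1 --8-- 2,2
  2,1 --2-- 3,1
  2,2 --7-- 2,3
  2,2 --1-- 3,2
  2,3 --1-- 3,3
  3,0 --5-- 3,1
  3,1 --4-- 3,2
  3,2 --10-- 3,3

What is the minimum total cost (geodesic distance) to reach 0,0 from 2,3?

Shortest path: 2,3 → 2,2 → 1,2 → 1,1 → 0,1 → 0,0, total weight = 17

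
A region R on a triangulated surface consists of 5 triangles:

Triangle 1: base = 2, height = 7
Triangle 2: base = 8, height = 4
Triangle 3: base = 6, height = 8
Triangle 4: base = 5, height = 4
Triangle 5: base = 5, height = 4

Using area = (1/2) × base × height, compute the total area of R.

(1/2)×2×7 + (1/2)×8×4 + (1/2)×6×8 + (1/2)×5×4 + (1/2)×5×4 = 67.0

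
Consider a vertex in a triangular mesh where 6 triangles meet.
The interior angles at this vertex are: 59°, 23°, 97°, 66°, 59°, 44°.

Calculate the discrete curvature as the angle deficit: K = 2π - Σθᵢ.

Sum of angles = 348°. K = 360° - 348° = 12° = π/15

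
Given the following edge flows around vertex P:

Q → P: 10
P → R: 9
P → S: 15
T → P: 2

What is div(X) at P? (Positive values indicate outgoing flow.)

Divergence = sum of outgoing flows = (-10) + 9 + 15 + (-2) = 12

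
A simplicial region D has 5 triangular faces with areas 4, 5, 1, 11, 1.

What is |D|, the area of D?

4 + 5 + 1 + 11 + 1 = 22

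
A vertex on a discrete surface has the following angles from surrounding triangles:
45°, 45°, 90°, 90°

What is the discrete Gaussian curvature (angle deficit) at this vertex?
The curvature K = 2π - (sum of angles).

Sum of angles = 270°. K = 360° - 270° = 90° = π/2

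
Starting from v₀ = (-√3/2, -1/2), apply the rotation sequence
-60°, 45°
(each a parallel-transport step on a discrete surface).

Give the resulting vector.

Total rotation: (-60°) + 45° = -15°. Final vector: (-0.9659, -0.2588)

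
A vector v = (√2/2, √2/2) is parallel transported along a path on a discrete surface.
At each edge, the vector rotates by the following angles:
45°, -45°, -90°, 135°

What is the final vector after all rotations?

Total rotation: 45° + (-45°) + (-90°) + 135° = 45°. Final vector: (0, 1)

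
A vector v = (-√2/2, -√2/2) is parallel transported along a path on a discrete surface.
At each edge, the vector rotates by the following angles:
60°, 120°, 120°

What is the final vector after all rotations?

Total rotation: 60° + 120° + 120° = 300° ≡ -60° (mod 360°). Final vector: (-0.9659, 0.2588)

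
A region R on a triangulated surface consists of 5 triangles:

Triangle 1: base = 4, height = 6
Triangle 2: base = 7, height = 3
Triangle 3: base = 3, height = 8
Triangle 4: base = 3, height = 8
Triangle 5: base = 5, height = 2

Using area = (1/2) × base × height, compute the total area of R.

(1/2)×4×6 + (1/2)×7×3 + (1/2)×3×8 + (1/2)×3×8 + (1/2)×5×2 = 51.5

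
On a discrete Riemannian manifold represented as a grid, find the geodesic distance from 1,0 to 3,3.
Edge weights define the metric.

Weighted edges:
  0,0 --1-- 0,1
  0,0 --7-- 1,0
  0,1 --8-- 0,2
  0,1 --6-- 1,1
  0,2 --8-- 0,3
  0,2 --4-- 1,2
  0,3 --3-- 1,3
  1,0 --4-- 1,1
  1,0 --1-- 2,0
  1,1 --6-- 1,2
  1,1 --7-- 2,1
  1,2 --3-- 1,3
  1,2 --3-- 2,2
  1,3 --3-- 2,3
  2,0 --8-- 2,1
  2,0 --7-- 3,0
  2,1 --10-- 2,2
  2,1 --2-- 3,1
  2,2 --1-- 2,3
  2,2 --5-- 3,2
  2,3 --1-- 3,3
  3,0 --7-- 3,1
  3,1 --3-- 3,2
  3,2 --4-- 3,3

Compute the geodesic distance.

Shortest path: 1,0 → 1,1 → 1,2 → 2,2 → 2,3 → 3,3, total weight = 15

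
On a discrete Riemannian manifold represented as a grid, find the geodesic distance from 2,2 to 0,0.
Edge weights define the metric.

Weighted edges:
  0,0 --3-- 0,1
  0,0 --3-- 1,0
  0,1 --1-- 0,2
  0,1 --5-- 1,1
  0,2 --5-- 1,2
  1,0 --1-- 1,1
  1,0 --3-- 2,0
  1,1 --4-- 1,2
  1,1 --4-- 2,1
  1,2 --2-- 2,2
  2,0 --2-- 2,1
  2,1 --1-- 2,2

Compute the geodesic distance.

Shortest path: 2,2 → 2,1 → 2,0 → 1,0 → 0,0, total weight = 9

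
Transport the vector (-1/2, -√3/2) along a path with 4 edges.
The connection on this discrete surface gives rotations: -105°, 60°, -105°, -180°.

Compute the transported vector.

Total rotation: (-105°) + 60° + (-105°) + (-180°) = -330° ≡ 30° (mod 360°). Final vector: (0, -1)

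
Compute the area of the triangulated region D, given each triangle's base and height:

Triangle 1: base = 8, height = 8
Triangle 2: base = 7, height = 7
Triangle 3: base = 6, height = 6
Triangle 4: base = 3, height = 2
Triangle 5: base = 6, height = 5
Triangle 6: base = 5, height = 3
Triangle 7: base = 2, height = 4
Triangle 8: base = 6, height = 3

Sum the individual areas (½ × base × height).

(1/2)×8×8 + (1/2)×7×7 + (1/2)×6×6 + (1/2)×3×2 + (1/2)×6×5 + (1/2)×5×3 + (1/2)×2×4 + (1/2)×6×3 = 113.0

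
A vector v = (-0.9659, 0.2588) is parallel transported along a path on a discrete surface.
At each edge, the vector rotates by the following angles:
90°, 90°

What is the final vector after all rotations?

Total rotation: 90° + 90° = 180°. Final vector: (0.9659, -0.2588)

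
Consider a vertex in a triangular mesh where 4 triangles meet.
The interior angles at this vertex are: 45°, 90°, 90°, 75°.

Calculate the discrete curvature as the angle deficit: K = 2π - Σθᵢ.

Sum of angles = 300°. K = 360° - 300° = 60°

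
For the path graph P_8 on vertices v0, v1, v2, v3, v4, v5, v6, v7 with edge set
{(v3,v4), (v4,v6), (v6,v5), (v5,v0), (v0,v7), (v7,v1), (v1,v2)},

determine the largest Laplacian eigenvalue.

The path graph P_n has Laplacian eigenvalues λ_k = 2 − 2cos(kπ/n), k = 0, 1, …, n−1. Here n = 8:
k=0: 2 − 2cos(0) = 0.0; k=1: 2 − 2cos(π/8) = 0.1522; k=2: 2 − 2cos(π/4) = 0.5858; k=3: 2 − 2cos(3π/8) = 1.2346; k=4: 2 − 2cos(π/2) = 2.0; k=5: 2 − 2cos(5π/8) = 2.7654; k=6: 2 − 2cos(3π/4) = 3.4142; k=7: 2 − 2cos(7π/8) = 3.8478.
Laplacian eigenvalues: [0.0, 0.1522, 0.5858, 1.2346, 2.0, 2.7654, 3.4142, 3.8478]. Largest eigenvalue (spectral radius) = 3.8478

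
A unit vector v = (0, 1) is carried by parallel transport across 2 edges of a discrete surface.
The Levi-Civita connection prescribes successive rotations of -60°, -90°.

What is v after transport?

Total rotation: (-60°) + (-90°) = -150°. Final vector: (0.5000, -0.8660)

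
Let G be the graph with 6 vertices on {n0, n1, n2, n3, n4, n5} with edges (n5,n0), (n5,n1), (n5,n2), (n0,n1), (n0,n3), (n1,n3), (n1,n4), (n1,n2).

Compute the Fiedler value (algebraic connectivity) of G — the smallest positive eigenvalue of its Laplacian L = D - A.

Degrees: deg(n0) = 3, deg(n1) = 5, deg(n2) = 2, deg(n3) = 2, deg(n4) = 1, deg(n5) = 3.
L = D − A with rows/columns ordered (n0, n1, n2, n3, n4, n5):
  [ 3, -1,  0, -1,  0, -1]
  [-1,  5, -1, -1, -1, -1]
  [ 0, -1,  2,  0,  0, -1]
  [-1, -1,  0,  2,  0,  0]
  [ 0, -1,  0,  0,  1,  0]
  [-1, -1, -1,  0,  0,  3]
Characteristic polynomial: det(λI − L) = λ(λ − 1)(λ² − 6λ + 7)(λ − 3)(λ − 6).
Roots: λ = 0; (λ − 1) = 0 ⇒ λ = 1; (λ² − 6λ + 7) = 0 ⇒ λ = 3 ± √2 ≈ 1.5858, 4.4142; (λ − 3) = 0 ⇒ λ = 3; (λ − 6) = 0 ⇒ λ = 6.
(Check: the roots sum (with multiplicity) to 16, matching trace L = Σdeg = 2·8 = 16.)
Laplacian eigenvalues: [0.0, 1.0, 1.5858, 3.0, 4.4142, 6.0]. Algebraic connectivity (smallest non-zero eigenvalue) = 1.0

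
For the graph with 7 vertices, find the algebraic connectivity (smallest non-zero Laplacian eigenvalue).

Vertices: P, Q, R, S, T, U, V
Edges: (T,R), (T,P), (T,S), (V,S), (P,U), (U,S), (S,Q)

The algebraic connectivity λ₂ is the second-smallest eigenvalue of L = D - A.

Degrees: deg(P) = 2, deg(Q) = 1, deg(R) = 1, deg(S) = 4, deg(T) = 3, deg(U) = 2, deg(V) = 1.
L = D − A with rows/columns ordered (P, Q, R, S, T, U, V):
  [ 2,  0,  0,  0, -1, -1,  0]
  [ 0,  1,  0, -1,  0,  0,  0]
  [ 0,  0,  1,  0, -1,  0,  0]
  [ 0, -1,  0,  4, -1, -1, -1]
  [-1,  0, -1, -1,  3,  0,  0]
  [-1,  0,  0, -1,  0,  2,  0]
  [ 0,  0,  0, -1,  0,  0,  1]
Characteristic polynomial: det(λI − L) = λ(λ² − 4λ + 2)(λ − 1)²(λ² − 8λ + 14).
Roots: λ = 0; (λ² − 4λ + 2) = 0 ⇒ λ = 2 ± √2 ≈ 0.5858, 3.4142; (λ − 1) = 0 ⇒ λ = 1 (multiplicity 2); (λ² − 8λ + 14) = 0 ⇒ λ = 4 ± √2 ≈ 2.5858, 5.4142.
(Check: the roots sum (with multiplicity) to 14, matching trace L = Σdeg = 2·7 = 14.)
Laplacian eigenvalues: [0.0, 0.5858, 1.0, 1.0, 2.5858, 3.4142, 5.4142]. Algebraic connectivity (smallest non-zero eigenvalue) = 0.5858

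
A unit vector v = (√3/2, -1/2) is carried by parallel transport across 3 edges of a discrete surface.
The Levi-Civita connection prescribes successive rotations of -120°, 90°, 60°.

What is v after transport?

Total rotation: (-120°) + 90° + 60° = 30°. Final vector: (1, 0)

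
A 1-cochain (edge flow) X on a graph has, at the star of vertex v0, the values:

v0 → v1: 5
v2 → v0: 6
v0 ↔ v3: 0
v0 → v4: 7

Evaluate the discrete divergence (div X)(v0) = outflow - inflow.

Divergence = sum of outgoing flows = 5 + (-6) + 0 + 7 = 6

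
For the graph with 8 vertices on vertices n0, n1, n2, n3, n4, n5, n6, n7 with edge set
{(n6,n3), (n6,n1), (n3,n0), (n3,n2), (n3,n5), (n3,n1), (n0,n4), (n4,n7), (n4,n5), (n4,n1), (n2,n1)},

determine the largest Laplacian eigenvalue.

Degrees: deg(n0) = 2, deg(n1) = 4, deg(n2) = 2, deg(n3) = 5, deg(n4) = 4, deg(n5) = 2, deg(n6) = 2, deg(n7) = 1.
L = D − A with rows/columns ordered (n0, n1, n2, n3, n4, n5, n6, n7):
  [ 2,  0,  0, -1, -1,  0,  0,  0]
  [ 0,  4, -1, -1, -1,  0, -1,  0]
  [ 0, -1,  2, -1,  0,  0,  0,  0]
  [-1, -1, -1,  5,  0, -1, -1,  0]
  [-1, -1,  0,  0,  4, -1,  0, -1]
  [ 0,  0,  0, -1, -1,  2,  0,  0]
  [ 0, -1,  0, -1,  0,  0,  2,  0]
  [ 0,  0,  0,  0, -1,  0,  0,  1]
Characteristic polynomial: det(λI − L) = λ(λ² − 6λ + 4)(λ² − 8λ + 10)(λ − 2)²(λ − 4).
Roots: λ = 0; (λ² − 6λ + 4) = 0 ⇒ λ = 3 ± √5 ≈ 0.7639, 5.2361; (λ² − 8λ + 10) = 0 ⇒ λ = 4 ± √6 ≈ 1.5505, 6.4495; (λ − 2) = 0 ⇒ λ = 2 (multiplicity 2); (λ − 4) = 0 ⇒ λ = 4.
(Check: the roots sum (with multiplicity) to 22, matching trace L = Σdeg = 2·11 = 22.)
Laplacian eigenvalues: [0.0, 0.7639, 1.5505, 2.0, 2.0, 4.0, 5.2361, 6.4495]. Largest eigenvalue (spectral radius) = 6.4495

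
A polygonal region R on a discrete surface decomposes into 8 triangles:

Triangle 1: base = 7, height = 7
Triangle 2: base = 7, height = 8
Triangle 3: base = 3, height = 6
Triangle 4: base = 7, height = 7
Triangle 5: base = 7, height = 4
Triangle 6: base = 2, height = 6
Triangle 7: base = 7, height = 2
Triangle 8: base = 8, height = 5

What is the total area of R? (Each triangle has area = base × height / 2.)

(1/2)×7×7 + (1/2)×7×8 + (1/2)×3×6 + (1/2)×7×7 + (1/2)×7×4 + (1/2)×2×6 + (1/2)×7×2 + (1/2)×8×5 = 133.0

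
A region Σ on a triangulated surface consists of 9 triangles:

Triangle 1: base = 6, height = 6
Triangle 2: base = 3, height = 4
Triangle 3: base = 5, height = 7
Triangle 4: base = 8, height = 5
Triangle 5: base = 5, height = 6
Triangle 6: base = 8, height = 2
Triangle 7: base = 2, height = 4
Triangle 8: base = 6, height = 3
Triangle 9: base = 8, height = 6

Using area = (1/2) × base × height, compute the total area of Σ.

(1/2)×6×6 + (1/2)×3×4 + (1/2)×5×7 + (1/2)×8×5 + (1/2)×5×6 + (1/2)×8×2 + (1/2)×2×4 + (1/2)×6×3 + (1/2)×8×6 = 121.5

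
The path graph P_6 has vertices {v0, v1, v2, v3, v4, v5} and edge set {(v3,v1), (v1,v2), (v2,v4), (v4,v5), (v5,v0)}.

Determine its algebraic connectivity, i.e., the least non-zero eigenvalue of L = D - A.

The path graph P_n has Laplacian eigenvalues λ_k = 2 − 2cos(kπ/n), k = 0, 1, …, n−1. Here n = 6:
k=0: 2 − 2cos(0) = 0.0; k=1: 2 − 2cos(π/6) = 0.2679; k=2: 2 − 2cos(π/3) = 1.0; k=3: 2 − 2cos(π/2) = 2.0; k=4: 2 − 2cos(2π/3) = 3.0; k=5: 2 − 2cos(5π/6) = 3.7321.
Laplacian eigenvalues: [0.0, 0.2679, 1.0, 2.0, 3.0, 3.7321]. Algebraic connectivity (smallest non-zero eigenvalue) = 0.2679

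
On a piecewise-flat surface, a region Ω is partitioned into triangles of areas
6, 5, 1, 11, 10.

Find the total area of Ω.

6 + 5 + 1 + 11 + 10 = 33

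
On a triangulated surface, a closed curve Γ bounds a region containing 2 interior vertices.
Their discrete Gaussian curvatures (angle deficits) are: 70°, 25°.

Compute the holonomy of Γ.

Holonomy = total enclosed curvature = 70° + 25° = 95°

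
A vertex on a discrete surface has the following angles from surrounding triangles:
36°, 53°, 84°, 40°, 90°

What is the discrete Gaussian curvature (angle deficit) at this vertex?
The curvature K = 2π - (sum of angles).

Sum of angles = 303°. K = 360° - 303° = 57° = 19π/60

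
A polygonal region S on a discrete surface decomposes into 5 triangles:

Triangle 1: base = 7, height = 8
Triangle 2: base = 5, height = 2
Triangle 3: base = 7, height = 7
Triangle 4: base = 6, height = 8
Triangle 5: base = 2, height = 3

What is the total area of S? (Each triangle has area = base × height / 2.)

(1/2)×7×8 + (1/2)×5×2 + (1/2)×7×7 + (1/2)×6×8 + (1/2)×2×3 = 84.5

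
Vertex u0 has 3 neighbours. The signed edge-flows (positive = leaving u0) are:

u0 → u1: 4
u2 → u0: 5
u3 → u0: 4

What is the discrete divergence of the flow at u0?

Divergence = sum of outgoing flows = 4 + (-5) + (-4) = -5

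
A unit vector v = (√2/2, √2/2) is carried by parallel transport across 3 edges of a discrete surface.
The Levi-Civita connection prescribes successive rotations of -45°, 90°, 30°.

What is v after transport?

Total rotation: (-45°) + 90° + 30° = 75°. Final vector: (-0.5000, 0.8660)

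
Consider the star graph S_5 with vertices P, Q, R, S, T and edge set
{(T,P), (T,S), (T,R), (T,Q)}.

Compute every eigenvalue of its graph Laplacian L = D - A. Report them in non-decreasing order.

The star S_5 is the complete bipartite graph K_{1,4} (one hub of degree 4, 4 leaves of degree 1). The Laplacian spectrum of K_{p,q} is 0, p (multiplicity q−1), q (multiplicity p−1), p+q. With p = 1, q = 4: 0 once, 1 with multiplicity 3, and 5 once. (Check: trace L = sum of degrees = 8 = 3·1 + 5.)
Laplacian eigenvalues (increasing order): [0.0, 1.0, 1.0, 1.0, 5.0]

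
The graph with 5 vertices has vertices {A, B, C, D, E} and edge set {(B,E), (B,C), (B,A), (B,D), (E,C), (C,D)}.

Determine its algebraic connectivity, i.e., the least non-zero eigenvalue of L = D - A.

Degrees: deg(A) = 1, deg(B) = 4, deg(C) = 3, deg(D) = 2, deg(E) = 2.
L = D − A with rows/columns ordered (A, B, C, D, E):
  [ 1, -1,  0,  0,  0]
  [-1,  4, -1, -1, -1]
  [ 0, -1,  3, -1, -1]
  [ 0, -1, -1,  2,  0]
  [ 0, -1, -1,  0,  2]
Characteristic polynomial: det(λI − L) = λ(λ − 1)(λ − 2)(λ − 4)(λ − 5).
Roots: λ = 0; (λ − 1) = 0 ⇒ λ = 1; (λ − 2) = 0 ⇒ λ = 2; (λ − 4) = 0 ⇒ λ = 4; (λ − 5) = 0 ⇒ λ = 5.
(Check: the roots sum (with multiplicity) to 12, matching trace L = Σdeg = 2·6 = 12.)
Laplacian eigenvalues: [0.0, 1.0, 2.0, 4.0, 5.0]. Algebraic connectivity (smallest non-zero eigenvalue) = 1.0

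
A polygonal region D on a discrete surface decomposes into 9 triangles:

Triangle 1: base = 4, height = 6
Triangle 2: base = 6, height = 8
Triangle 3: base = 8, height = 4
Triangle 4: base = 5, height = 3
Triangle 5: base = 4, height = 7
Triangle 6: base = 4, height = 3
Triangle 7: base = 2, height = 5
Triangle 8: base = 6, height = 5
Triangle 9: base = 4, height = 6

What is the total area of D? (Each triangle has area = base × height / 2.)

(1/2)×4×6 + (1/2)×6×8 + (1/2)×8×4 + (1/2)×5×3 + (1/2)×4×7 + (1/2)×4×3 + (1/2)×2×5 + (1/2)×6×5 + (1/2)×4×6 = 111.5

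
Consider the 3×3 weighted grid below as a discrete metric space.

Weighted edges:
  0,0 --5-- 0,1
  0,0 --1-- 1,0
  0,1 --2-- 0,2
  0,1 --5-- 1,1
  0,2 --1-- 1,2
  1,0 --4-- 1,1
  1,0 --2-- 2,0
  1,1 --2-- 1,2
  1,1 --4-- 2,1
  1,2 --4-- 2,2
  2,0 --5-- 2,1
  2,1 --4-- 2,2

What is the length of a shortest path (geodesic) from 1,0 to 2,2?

Shortest path: 1,0 → 1,1 → 1,2 → 2,2, total weight = 10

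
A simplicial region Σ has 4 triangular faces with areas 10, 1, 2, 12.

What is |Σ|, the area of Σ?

10 + 1 + 2 + 12 = 25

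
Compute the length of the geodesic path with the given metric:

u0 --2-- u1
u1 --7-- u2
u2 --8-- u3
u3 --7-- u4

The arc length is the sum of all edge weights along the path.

Arc length = 2 + 7 + 8 + 7 = 24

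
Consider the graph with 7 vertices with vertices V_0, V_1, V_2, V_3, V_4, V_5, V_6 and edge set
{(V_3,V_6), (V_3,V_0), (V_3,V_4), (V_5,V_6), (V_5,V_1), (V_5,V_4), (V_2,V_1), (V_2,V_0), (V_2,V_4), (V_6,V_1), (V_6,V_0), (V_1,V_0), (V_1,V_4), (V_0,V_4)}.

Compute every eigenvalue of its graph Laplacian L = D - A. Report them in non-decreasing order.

Degrees: deg(V_0) = 5, deg(V_1) = 5, deg(V_2) = 3, deg(V_3) = 3, deg(V_4) = 5, deg(V_5) = 3, deg(V_6) = 4.
L = D − A with rows/columns ordered (V_0, V_1, V_2, V_3, V_4, V_5, V_6):
  [ 5, -1, -1, -1, -1,  0, -1]
  [-1,  5, -1,  0, -1, -1, -1]
  [-1, -1,  3,  0, -1,  0,  0]
  [-1,  0,  0,  3, -1,  0, -1]
  [-1, -1, -1, -1,  5, -1,  0]
  [ 0, -1,  0,  0, -1,  3, -1]
  [-1, -1,  0, -1,  0, -1,  4]
Characteristic polynomial: det(λI − L) = λ(λ² − 8λ + 14)(λ² − 9λ + 17)(λ² − 11λ + 29).
Roots: λ = 0; (λ² − 8λ + 14) = 0 ⇒ λ = 4 ± √2 ≈ 2.5858, 5.4142; (λ² − 9λ + 17) = 0 ⇒ λ = (9 ± √13)/2 ≈ 2.6972, 6.3028; (λ² − 11λ + 29) = 0 ⇒ λ = (11 ± √5)/2 ≈ 4.382, 6.618.
(Check: the roots sum (with multiplicity) to 28, matching trace L = Σdeg = 2·14 = 28.)
Laplacian eigenvalues (increasing order): [0.0, 2.5858, 2.6972, 4.382, 5.4142, 6.3028, 6.618]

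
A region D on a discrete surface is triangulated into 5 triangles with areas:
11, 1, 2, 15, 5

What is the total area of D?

11 + 1 + 2 + 15 + 5 = 34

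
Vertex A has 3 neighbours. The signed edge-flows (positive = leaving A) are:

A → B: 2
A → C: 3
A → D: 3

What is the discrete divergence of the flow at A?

Divergence = sum of outgoing flows = 2 + 3 + 3 = 8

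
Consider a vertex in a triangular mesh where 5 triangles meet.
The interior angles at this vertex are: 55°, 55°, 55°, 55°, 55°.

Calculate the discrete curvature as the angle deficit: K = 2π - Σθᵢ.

Sum of angles = 275°. K = 360° - 275° = 85°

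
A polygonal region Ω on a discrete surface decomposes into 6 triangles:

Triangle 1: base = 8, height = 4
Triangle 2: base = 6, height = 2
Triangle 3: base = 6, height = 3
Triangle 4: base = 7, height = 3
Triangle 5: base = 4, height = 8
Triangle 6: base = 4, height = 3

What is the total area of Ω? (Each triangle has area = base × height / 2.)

(1/2)×8×4 + (1/2)×6×2 + (1/2)×6×3 + (1/2)×7×3 + (1/2)×4×8 + (1/2)×4×3 = 63.5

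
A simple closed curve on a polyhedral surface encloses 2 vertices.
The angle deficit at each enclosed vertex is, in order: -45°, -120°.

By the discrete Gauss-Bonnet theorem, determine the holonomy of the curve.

Holonomy = total enclosed curvature = (-45°) + (-120°) = -165°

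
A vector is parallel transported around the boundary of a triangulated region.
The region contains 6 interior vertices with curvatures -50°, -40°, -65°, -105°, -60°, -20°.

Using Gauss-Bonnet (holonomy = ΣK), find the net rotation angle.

Holonomy = total enclosed curvature = (-50°) + (-40°) + (-65°) + (-105°) + (-60°) + (-20°) = -340°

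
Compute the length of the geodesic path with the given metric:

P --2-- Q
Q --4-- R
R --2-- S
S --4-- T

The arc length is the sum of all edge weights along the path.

Arc length = 2 + 4 + 2 + 4 = 12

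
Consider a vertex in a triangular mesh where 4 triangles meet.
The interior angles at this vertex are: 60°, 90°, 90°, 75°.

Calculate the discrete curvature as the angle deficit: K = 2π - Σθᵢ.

Sum of angles = 315°. K = 360° - 315° = 45°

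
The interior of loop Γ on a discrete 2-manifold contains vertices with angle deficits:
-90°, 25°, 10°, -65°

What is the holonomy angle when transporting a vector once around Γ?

Holonomy = total enclosed curvature = (-90°) + 25° + 10° + (-65°) = -120°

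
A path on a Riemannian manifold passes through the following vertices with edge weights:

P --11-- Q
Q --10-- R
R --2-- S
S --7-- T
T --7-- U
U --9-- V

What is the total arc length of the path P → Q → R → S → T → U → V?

Arc length = 11 + 10 + 2 + 7 + 7 + 9 = 46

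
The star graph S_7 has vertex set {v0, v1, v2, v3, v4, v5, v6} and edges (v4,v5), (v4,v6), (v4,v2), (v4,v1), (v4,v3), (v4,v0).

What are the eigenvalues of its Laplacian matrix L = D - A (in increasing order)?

The star S_7 is the complete bipartite graph K_{1,6} (one hub of degree 6, 6 leaves of degree 1). The Laplacian spectrum of K_{p,q} is 0, p (multiplicity q−1), q (multiplicity p−1), p+q. With p = 1, q = 6: 0 once, 1 with multiplicity 5, and 7 once. (Check: trace L = sum of degrees = 12 = 5·1 + 7.)
Laplacian eigenvalues (increasing order): [0.0, 1.0, 1.0, 1.0, 1.0, 1.0, 7.0]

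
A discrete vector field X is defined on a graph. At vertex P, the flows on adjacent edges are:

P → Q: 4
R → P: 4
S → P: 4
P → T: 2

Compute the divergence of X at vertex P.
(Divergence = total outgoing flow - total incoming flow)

Divergence = sum of outgoing flows = 4 + (-4) + (-4) + 2 = -2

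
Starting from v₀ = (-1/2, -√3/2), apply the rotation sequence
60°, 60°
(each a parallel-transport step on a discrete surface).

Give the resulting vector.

Total rotation: 60° + 60° = 120°. Final vector: (1, 0)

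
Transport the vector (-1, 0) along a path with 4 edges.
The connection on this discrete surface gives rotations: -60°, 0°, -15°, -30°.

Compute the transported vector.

Total rotation: (-60°) + 0° + (-15°) + (-30°) = -105°. Final vector: (0.2588, 0.9659)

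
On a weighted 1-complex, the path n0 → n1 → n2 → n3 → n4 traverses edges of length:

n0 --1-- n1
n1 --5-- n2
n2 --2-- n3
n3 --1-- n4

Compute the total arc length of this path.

Arc length = 1 + 5 + 2 + 1 = 9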